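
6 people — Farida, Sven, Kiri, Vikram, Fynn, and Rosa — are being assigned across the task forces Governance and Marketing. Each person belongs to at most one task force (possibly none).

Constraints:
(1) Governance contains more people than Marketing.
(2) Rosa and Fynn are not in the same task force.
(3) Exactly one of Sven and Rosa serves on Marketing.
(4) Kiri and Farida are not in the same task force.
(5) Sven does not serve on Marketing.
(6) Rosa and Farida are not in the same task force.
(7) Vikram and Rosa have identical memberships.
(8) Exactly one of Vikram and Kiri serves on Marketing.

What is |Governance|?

3

From (5): Sven ∉ Marketing.
(3) (exactly one): Rosa ∈ Marketing.
(6): Farida ∉ Marketing.
(7): Vikram matches Rosa: Vikram ∉ Governance.
(7): Vikram matches Rosa: Vikram ∈ Marketing.
(8) (exactly one): Kiri ∉ Marketing.
(2): Fynn ∉ Marketing.
Suppose Sven ∉ Governance: no assignment then satisfies all the clues, so Sven ∈ Governance.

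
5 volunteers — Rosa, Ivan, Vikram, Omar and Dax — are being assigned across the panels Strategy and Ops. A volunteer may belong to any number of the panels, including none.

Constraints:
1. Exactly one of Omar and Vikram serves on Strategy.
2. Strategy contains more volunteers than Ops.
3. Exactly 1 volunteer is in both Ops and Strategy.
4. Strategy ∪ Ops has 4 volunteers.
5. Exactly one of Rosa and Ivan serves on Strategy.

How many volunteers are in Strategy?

3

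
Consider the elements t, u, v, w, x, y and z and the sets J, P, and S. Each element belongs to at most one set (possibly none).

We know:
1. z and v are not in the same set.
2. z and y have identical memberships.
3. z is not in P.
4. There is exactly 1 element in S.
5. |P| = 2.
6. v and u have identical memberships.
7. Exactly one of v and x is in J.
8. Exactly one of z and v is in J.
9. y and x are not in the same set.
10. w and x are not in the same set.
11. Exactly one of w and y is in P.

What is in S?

From (3): z ∉ P.
(2): y matches z: y ∉ P.
(11) (exactly one): w ∈ P.
(10): x ∉ P.
Suppose t ∈ S: no assignment then satisfies all the clues, so t ∉ S.

S = {x}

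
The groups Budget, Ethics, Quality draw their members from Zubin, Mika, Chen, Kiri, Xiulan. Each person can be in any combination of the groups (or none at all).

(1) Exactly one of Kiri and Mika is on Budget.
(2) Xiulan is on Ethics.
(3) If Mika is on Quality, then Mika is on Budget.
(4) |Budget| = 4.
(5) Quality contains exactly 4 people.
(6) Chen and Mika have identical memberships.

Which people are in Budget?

Budget = {Chen, Mika, Xiulan, Zubin}

From (2): Xiulan ∈ Ethics.
Suppose Zubin ∉ Budget: no assignment then satisfies all the clues, so Zubin ∈ Budget.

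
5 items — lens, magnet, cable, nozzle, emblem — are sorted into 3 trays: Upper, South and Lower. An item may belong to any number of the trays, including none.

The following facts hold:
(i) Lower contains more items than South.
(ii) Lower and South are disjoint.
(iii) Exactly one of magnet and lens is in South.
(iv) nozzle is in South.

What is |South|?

2

From (iv): nozzle ∈ South.
(ii) (disjoint): nozzle ∉ Lower.
Suppose cable ∈ South: no assignment then satisfies all the clues, so cable ∉ South.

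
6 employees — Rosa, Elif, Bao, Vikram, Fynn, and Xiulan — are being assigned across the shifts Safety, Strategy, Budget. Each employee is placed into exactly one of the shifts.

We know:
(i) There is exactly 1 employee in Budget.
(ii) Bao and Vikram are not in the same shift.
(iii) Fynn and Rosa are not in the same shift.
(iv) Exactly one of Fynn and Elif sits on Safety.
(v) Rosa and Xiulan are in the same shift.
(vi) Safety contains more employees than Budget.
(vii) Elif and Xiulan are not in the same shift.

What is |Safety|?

2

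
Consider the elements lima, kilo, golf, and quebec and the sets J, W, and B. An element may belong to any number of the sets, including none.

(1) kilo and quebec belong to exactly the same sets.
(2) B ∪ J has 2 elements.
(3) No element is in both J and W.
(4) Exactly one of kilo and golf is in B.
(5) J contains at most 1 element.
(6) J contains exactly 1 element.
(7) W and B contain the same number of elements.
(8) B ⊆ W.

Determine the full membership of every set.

J = {lima}; W = {golf}; B = {golf}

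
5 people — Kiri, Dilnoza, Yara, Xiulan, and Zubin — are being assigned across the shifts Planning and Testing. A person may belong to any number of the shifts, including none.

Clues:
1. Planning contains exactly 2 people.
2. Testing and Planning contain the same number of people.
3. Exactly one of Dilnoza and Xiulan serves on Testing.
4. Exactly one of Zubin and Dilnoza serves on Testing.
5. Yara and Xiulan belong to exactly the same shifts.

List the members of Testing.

Testing = {Dilnoza, Kiri}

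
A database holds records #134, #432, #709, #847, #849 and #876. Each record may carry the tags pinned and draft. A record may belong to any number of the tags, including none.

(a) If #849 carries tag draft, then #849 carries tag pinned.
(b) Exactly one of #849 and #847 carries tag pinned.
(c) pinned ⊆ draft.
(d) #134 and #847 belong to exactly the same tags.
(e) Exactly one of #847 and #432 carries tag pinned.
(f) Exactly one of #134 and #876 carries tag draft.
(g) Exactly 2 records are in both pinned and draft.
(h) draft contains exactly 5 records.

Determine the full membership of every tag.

pinned = {#432, #849}; draft = {#134, #432, #709, #847, #849}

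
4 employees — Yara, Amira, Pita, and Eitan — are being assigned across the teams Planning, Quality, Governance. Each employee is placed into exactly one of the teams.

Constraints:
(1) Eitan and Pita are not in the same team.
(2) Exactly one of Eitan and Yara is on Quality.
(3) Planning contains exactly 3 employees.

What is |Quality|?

1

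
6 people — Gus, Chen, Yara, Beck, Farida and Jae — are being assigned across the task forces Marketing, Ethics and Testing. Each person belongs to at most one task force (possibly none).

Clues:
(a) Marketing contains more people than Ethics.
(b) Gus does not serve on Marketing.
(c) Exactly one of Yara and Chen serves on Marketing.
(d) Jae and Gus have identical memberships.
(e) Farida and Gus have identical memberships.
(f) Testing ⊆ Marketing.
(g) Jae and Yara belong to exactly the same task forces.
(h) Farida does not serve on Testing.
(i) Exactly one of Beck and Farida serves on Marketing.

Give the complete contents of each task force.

Marketing = {Beck, Chen}; Ethics = {}; Testing = {}

From (b): Gus ∉ Marketing.
From (h): Farida ∉ Testing.
(d): Jae matches Gus: Jae ∉ Marketing.
(e): Farida matches Gus: Farida ∉ Marketing.
(e): Gus matches Farida: Gus ∉ Testing.
(f) contrapositive: Jae ∉ Testing.
(g): Yara matches Jae: Yara ∉ Marketing.
(g): Yara matches Jae: Yara ∉ Testing.
(i) (exactly one): Beck ∈ Marketing.
(c) (exactly one): Chen ∈ Marketing.
Suppose Gus ∈ Ethics: no assignment then satisfies all the clues, so Gus ∉ Ethics.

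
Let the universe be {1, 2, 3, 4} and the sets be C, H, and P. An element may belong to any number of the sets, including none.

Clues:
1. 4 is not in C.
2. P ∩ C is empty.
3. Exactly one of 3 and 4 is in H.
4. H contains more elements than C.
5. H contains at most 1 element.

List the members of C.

C = {}

From (1): 4 ∉ C.
Suppose 1 ∈ C: no assignment then satisfies all the clues, so 1 ∉ C.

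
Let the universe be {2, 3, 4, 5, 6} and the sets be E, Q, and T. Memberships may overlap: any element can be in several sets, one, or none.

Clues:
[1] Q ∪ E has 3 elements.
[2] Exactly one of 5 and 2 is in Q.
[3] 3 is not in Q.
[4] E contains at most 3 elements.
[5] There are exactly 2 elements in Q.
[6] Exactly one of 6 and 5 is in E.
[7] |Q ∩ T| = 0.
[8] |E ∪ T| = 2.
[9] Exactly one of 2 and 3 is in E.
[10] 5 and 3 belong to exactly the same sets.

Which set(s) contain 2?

2: E, Q

From (3): 3 ∉ Q.
(10): 5 matches 3: 5 ∉ Q.
(2) (exactly one): 2 ∈ Q.
Suppose 2 ∉ E: no assignment then satisfies all the clues, so 2 ∈ E.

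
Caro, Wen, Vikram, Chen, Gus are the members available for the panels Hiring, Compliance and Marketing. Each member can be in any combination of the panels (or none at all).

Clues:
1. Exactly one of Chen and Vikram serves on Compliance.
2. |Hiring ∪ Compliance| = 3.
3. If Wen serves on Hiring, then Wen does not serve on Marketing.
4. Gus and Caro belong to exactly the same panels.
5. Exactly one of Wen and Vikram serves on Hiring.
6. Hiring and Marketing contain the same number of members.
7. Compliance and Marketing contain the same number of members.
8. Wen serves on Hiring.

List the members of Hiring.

From (8): Wen ∈ Hiring.
(3): Wen ∉ Marketing.
(5) (exactly one): Vikram ∉ Hiring.
Suppose Caro ∈ Hiring: no assignment then satisfies all the clues, so Caro ∉ Hiring.

Hiring = {Chen, Wen}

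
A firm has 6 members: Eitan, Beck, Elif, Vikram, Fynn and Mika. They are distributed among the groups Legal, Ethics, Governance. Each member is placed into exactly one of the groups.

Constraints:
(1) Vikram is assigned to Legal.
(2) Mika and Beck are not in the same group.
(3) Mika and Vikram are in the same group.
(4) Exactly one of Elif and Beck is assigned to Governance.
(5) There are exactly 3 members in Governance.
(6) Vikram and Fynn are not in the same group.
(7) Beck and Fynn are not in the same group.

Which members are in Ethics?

Ethics = {Beck}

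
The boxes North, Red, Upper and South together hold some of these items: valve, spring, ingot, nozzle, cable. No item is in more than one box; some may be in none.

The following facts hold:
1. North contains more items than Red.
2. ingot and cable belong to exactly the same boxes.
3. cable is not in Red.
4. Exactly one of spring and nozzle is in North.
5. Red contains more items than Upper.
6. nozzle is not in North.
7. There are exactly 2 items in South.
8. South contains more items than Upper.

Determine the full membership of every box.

North = {spring, valve}; Red = {nozzle}; Upper = {}; South = {cable, ingot}

From (3): cable ∉ Red.
From (6): nozzle ∉ North.
(2): ingot matches cable: ingot ∉ Red.
(4) (exactly one): spring ∈ North.
Suppose valve ∉ North: no assignment then satisfies all the clues, so valve ∈ North.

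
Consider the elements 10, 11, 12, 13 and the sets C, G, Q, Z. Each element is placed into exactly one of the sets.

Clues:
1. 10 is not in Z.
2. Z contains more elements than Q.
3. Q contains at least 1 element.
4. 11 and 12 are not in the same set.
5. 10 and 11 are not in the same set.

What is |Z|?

2

From (1): 10 ∉ Z.
Suppose 13 ∈ C: no assignment then satisfies all the clues, so 13 ∉ C.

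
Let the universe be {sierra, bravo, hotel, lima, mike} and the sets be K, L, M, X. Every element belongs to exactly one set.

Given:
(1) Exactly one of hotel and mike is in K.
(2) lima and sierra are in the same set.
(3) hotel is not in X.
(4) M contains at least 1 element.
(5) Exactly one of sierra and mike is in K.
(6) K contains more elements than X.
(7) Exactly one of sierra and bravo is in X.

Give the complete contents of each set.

K = {hotel, lima, sierra}; L = {}; M = {mike}; X = {bravo}

From (3): hotel ∉ X.
Suppose sierra ∉ K: no assignment then satisfies all the clues, so sierra ∈ K.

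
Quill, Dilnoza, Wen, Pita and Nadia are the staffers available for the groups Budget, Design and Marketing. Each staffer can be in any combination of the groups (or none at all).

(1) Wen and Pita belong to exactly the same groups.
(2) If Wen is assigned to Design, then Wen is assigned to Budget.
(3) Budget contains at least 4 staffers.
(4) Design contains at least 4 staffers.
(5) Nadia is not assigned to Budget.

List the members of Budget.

From (5): Nadia ∉ Budget.
(3): only 4 candidates remain for Budget, so all are in.

Budget = {Dilnoza, Pita, Quill, Wen}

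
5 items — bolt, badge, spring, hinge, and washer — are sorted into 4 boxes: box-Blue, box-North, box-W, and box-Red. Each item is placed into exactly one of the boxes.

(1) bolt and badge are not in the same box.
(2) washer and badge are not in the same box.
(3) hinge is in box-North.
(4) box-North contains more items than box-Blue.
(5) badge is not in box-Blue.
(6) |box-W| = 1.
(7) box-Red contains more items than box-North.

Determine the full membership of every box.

box-Blue = {}; box-North = {hinge}; box-W = {badge}; box-Red = {bolt, spring, washer}

From (3): hinge ∈ box-North.
From (5): badge ∉ box-Blue.
Suppose bolt ∈ box-Blue: no assignment then satisfies all the clues, so bolt ∉ box-Blue.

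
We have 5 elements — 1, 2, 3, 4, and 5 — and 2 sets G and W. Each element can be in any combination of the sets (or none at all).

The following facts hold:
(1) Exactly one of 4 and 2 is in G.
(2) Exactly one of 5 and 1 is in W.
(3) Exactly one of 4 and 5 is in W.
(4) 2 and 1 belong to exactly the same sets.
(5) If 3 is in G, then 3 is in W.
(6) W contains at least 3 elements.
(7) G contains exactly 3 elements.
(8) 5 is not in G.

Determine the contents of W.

W = {1, 2, 3, 4}

From (8): 5 ∉ G.
Suppose 1 ∉ W: no assignment then satisfies all the clues, so 1 ∈ W.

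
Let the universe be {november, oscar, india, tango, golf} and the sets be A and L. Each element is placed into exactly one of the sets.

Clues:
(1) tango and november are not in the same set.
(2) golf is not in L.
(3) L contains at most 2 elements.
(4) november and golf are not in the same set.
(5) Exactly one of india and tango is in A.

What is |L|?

2

From (2): golf ∉ L.
Only one set left: golf ∈ A.
(4): november ∉ A.
Only one set left: november ∈ L.
(1): tango ∉ L.
Only one set left: tango ∈ A.
(5) (exactly one): india ∉ A.
Only one set left: india ∈ L.
(3): L already has 2, so the rest are out.
Only one set left: oscar ∈ A.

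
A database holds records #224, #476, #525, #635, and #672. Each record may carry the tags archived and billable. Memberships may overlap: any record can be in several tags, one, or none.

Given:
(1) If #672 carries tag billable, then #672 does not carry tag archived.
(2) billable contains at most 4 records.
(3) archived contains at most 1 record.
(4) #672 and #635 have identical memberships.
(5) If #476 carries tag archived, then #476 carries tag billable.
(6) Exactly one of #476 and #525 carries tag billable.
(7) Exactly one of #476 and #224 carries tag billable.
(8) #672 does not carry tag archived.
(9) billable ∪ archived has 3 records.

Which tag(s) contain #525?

#525: none

From (8): #672 ∉ archived.
(4): #635 matches #672: #635 ∉ archived.
Suppose #525 ∈ archived: no assignment then satisfies all the clues, so #525 ∉ archived.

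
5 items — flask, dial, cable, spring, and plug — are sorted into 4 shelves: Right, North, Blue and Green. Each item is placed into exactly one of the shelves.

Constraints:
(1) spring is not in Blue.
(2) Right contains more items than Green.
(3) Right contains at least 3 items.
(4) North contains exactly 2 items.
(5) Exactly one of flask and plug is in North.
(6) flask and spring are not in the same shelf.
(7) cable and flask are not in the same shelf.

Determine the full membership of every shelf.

Right = {cable, plug, spring}; North = {dial, flask}; Blue = {}; Green = {}

From (1): spring ∉ Blue.
Suppose flask ∈ Right: no assignment then satisfies all the clues, so flask ∉ Right.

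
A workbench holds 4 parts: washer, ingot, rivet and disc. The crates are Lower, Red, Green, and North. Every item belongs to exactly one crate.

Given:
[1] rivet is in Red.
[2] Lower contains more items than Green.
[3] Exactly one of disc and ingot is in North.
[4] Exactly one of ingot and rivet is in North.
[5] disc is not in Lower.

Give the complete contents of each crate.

Lower = {washer}; Red = {disc, rivet}; Green = {}; North = {ingot}

From (1): rivet ∈ Red.
From (5): disc ∉ Lower.
(4) (exactly one): ingot ∈ North.
(3) (exactly one): disc ∉ North.
Suppose washer ∉ Lower: no assignment then satisfies all the clues, so washer ∈ Lower.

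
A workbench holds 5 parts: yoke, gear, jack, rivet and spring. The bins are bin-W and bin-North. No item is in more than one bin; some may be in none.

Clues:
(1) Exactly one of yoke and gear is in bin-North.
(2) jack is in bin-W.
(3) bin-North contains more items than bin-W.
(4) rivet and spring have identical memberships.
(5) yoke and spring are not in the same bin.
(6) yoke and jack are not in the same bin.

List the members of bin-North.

bin-North = {gear, rivet, spring}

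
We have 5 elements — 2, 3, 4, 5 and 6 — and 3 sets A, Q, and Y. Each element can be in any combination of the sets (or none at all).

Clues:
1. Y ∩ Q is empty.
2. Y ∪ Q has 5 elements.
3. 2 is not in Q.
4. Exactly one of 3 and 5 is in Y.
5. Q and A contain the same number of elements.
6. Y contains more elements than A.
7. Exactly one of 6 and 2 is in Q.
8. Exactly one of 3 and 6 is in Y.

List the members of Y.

From (3): 2 ∉ Q.
(7) (exactly one): 6 ∈ Q.
(1) (disjoint): 6 ∉ Y.
(8) (exactly one): 3 ∈ Y.
(1) (disjoint): 3 ∉ Q.
(4) (exactly one): 5 ∉ Y.
Suppose 2 ∉ Y: no assignment then satisfies all the clues, so 2 ∈ Y.

Y = {2, 3, 4}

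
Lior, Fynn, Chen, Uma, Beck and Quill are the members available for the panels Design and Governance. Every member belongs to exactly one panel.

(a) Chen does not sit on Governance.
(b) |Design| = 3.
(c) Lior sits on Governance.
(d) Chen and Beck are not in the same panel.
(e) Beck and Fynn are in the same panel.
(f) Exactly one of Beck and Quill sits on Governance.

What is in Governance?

From (a): Chen ∉ Governance.
From (c): Lior ∈ Governance.
Only one panel left: Chen ∈ Design.
(d): Beck ∉ Design.
(e): Fynn matches Beck: Fynn ∉ Design.
Only one panel left: Fynn ∈ Governance.
Only one panel left: Beck ∈ Governance.
(b): only 3 candidates remain for Design, so all are in.

Governance = {Beck, Fynn, Lior}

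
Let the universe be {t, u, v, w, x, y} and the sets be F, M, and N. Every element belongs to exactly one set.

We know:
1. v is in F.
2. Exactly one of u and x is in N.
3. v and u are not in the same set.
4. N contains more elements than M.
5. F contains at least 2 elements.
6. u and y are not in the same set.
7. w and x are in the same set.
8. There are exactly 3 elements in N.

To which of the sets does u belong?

u: M

From (1): v ∈ F.
(3): u ∉ F.
Suppose u ∉ M: no assignment then satisfies all the clues, so u ∈ M.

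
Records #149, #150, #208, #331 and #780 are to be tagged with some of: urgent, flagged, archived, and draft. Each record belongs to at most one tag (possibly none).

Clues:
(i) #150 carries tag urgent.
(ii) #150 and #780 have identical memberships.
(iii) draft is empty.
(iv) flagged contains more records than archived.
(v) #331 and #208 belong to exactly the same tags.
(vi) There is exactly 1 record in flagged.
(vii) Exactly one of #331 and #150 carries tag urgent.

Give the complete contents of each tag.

urgent = {#150, #780}; flagged = {#149}; archived = {}; draft = {}

From (i): #150 ∈ urgent.
(ii): #780 matches #150: #780 ∈ urgent.
(iii): draft already has 0, so the rest are out.
(vii) (exactly one): #331 ∉ urgent.
(v): #208 matches #331: #208 ∉ urgent.
Suppose #149 ∈ urgent: no assignment then satisfies all the clues, so #149 ∉ urgent.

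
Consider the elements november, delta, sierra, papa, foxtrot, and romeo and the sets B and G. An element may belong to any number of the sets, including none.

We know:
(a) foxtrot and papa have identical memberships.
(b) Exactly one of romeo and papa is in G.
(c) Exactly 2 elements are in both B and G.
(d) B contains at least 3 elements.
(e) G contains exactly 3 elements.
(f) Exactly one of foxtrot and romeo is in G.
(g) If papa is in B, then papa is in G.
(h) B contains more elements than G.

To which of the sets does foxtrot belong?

foxtrot: B, G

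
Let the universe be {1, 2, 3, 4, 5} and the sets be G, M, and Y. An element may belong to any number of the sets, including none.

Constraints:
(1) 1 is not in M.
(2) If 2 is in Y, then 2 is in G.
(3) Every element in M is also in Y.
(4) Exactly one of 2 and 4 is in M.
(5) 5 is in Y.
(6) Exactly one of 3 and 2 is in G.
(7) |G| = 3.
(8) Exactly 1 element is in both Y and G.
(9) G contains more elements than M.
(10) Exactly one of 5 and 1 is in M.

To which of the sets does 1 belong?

1: G

From (1): 1 ∉ M.
From (5): 5 ∈ Y.
(10) (exactly one): 5 ∈ M.
Suppose 1 ∉ G: no assignment then satisfies all the clues, so 1 ∈ G.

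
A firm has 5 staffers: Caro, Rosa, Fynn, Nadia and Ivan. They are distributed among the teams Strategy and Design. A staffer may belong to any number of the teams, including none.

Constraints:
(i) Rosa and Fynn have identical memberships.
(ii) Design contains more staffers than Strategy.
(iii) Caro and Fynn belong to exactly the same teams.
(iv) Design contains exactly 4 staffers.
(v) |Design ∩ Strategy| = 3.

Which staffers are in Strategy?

Strategy = {Caro, Fynn, Rosa}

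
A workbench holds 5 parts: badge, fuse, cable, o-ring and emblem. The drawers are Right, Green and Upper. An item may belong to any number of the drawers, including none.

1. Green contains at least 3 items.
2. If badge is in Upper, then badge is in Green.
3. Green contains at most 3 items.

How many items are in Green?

3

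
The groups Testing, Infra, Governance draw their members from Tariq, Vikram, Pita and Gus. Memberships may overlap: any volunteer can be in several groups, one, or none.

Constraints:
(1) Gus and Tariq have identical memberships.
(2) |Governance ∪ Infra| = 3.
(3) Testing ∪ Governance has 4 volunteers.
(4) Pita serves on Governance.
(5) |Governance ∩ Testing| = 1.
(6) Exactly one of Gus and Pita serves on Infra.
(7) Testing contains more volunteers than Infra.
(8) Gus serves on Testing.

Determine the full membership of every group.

Testing = {Gus, Pita, Tariq, Vikram}; Infra = {Gus, Tariq}; Governance = {Pita}

From (4): Pita ∈ Governance.
From (8): Gus ∈ Testing.
(1): Tariq matches Gus: Tariq ∈ Testing.
Suppose Tariq ∉ Infra: no assignment then satisfies all the clues, so Tariq ∈ Infra.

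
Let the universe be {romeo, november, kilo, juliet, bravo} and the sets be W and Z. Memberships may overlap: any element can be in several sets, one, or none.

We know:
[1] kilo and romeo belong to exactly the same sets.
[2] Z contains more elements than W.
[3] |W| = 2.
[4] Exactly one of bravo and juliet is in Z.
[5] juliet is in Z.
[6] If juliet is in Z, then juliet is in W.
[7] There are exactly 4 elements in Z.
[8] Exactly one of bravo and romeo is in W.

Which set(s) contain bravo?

From (5): juliet ∈ Z.
(4) (exactly one): bravo ∉ Z.
(6): juliet ∈ W.
(7): only 4 candidates remain for Z, so all are in.
Suppose bravo ∉ W: no assignment then satisfies all the clues, so bravo ∈ W.

bravo: W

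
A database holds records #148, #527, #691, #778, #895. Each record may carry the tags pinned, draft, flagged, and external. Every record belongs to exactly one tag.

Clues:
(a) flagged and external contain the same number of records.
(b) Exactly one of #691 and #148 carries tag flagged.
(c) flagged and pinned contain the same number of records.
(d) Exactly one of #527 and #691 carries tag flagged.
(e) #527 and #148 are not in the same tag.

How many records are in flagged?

1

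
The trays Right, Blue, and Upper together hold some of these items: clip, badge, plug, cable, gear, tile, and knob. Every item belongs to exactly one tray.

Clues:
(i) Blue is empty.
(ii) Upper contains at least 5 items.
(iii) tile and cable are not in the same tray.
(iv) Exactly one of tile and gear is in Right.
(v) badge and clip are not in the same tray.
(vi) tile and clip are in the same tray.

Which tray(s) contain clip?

(i): Blue already has 0, so the rest are out.
Suppose clip ∉ Right: no assignment then satisfies all the clues, so clip ∈ Right.

clip: Right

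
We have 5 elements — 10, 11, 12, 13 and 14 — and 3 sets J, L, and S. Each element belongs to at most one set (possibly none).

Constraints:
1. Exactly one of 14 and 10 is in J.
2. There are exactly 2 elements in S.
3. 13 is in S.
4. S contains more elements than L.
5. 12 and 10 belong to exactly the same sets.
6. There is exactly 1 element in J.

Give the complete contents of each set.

J = {14}; L = {}; S = {11, 13}

From (3): 13 ∈ S.
Suppose 10 ∈ J: no assignment then satisfies all the clues, so 10 ∉ J.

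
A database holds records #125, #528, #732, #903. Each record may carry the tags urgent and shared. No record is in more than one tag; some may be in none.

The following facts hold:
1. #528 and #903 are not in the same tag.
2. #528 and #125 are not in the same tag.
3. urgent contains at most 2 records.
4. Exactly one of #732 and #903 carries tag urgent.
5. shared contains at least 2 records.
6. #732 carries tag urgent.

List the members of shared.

shared = {#125, #903}

From (6): #732 ∈ urgent.
(4) (exactly one): #903 ∉ urgent.
Suppose #125 ∉ shared: no assignment then satisfies all the clues, so #125 ∈ shared.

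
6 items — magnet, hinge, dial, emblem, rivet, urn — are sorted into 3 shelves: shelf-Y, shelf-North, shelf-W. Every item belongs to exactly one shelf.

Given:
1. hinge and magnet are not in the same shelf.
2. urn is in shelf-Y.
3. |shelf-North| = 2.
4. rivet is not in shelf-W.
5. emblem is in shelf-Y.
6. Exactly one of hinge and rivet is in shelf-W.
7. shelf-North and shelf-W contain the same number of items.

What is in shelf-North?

From (2): urn ∈ shelf-Y.
From (4): rivet ∉ shelf-W.
From (5): emblem ∈ shelf-Y.
(6) (exactly one): hinge ∈ shelf-W.
(1): magnet ∉ shelf-W.
Suppose magnet ∉ shelf-North: no assignment then satisfies all the clues, so magnet ∈ shelf-North.

shelf-North = {magnet, rivet}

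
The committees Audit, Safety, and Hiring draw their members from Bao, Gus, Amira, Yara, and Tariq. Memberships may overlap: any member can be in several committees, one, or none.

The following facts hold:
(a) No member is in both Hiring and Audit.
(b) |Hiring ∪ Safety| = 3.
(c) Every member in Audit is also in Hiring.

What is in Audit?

Audit = {}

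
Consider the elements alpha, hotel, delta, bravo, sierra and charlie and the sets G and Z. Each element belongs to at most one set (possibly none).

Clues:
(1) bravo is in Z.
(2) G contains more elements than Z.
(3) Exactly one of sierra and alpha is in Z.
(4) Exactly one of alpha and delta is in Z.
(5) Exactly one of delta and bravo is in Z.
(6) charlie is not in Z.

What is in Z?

From (1): bravo ∈ Z.
From (6): charlie ∉ Z.
(5) (exactly one): delta ∉ Z.
(4) (exactly one): alpha ∈ Z.
(3) (exactly one): sierra ∉ Z.
Suppose hotel ∈ Z: no assignment then satisfies all the clues, so hotel ∉ Z.

Z = {alpha, bravo}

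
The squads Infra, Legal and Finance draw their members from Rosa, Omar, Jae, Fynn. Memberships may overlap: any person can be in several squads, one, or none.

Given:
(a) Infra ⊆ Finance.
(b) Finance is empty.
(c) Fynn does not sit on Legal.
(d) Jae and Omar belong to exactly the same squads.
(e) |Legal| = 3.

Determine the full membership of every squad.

From (c): Fynn ∉ Legal.
(b): Finance already has 0, so the rest are out.
(e): only 3 candidates remain for Legal, so all are in.
(a) contrapositive: Rosa ∉ Infra.
(a) contrapositive: Omar ∉ Infra.
(a) contrapositive: Jae ∉ Infra.
(a) contrapositive: Fynn ∉ Infra.

Infra = {}; Legal = {Jae, Omar, Rosa}; Finance = {}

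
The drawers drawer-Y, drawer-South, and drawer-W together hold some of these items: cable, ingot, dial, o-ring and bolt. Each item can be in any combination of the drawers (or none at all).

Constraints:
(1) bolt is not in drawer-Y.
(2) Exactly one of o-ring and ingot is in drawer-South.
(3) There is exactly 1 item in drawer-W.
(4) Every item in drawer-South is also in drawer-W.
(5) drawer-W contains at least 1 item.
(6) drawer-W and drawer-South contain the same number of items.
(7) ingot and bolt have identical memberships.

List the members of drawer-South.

drawer-South = {o-ring}

From (1): bolt ∉ drawer-Y.
(7): ingot matches bolt: ingot ∉ drawer-Y.
Suppose cable ∈ drawer-South: no assignment then satisfies all the clues, so cable ∉ drawer-South.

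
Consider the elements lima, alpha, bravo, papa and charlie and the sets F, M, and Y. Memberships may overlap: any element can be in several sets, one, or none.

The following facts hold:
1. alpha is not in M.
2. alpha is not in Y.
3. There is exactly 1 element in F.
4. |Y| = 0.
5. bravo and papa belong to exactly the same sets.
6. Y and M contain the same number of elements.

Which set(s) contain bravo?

bravo: none

From (1): alpha ∉ M.
From (2): alpha ∉ Y.
(4): Y already has 0, so the rest are out.
Suppose bravo ∈ F: no assignment then satisfies all the clues, so bravo ∉ F.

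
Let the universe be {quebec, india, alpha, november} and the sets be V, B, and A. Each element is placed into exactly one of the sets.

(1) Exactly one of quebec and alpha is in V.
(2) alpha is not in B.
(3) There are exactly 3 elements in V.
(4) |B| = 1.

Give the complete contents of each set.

V = {alpha, india, november}; B = {quebec}; A = {}

From (2): alpha ∉ B.
Suppose quebec ∈ V: no assignment then satisfies all the clues, so quebec ∉ V.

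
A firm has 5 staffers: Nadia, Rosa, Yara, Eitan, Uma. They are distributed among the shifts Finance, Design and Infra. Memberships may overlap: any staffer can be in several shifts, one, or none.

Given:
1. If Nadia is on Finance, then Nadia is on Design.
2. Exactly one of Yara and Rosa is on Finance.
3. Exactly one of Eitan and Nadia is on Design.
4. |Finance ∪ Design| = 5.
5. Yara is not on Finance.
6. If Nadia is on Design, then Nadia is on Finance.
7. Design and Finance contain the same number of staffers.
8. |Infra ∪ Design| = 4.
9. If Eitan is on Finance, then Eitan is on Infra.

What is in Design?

Design = {Nadia, Uma, Yara}

From (5): Yara ∉ Finance.
(2) (exactly one): Rosa ∈ Finance.
Suppose Nadia ∉ Design: no assignment then satisfies all the clues, so Nadia ∈ Design.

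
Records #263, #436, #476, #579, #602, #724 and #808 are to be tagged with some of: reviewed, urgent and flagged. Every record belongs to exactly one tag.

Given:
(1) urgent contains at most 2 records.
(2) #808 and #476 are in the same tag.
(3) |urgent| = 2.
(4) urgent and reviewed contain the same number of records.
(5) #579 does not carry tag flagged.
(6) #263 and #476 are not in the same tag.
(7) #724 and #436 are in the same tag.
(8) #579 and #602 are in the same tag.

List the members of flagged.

flagged = {#263, #436, #724}

From (5): #579 ∉ flagged.
(8): #602 matches #579: #602 ∉ flagged.
Suppose #263 ∉ flagged: no assignment then satisfies all the clues, so #263 ∈ flagged.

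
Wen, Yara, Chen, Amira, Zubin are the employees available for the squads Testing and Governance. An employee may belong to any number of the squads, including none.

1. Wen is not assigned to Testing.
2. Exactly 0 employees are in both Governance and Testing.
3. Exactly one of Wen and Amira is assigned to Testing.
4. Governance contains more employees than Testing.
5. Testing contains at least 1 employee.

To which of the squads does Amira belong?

Amira: Testing

From (1): Wen ∉ Testing.
(3) (exactly one): Amira ∈ Testing.
Suppose Amira ∈ Governance: no assignment then satisfies all the clues, so Amira ∉ Governance.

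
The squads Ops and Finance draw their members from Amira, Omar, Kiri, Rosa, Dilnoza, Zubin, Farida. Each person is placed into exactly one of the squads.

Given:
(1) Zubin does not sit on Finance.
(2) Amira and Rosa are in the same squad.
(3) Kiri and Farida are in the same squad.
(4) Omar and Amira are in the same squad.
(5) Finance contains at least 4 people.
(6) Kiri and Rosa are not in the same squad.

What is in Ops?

Ops = {Farida, Kiri, Zubin}

From (1): Zubin ∉ Finance.
Only one squad left: Zubin ∈ Ops.
Suppose Amira ∈ Ops: no assignment then satisfies all the clues, so Amira ∉ Ops.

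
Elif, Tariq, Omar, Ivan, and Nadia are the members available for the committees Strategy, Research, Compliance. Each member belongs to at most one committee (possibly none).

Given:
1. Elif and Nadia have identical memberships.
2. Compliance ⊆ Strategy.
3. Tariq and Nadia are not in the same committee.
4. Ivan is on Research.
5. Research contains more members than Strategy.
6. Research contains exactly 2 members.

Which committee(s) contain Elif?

Elif: none

From (4): Ivan ∈ Research.
Suppose Elif ∈ Strategy: no assignment then satisfies all the clues, so Elif ∉ Strategy.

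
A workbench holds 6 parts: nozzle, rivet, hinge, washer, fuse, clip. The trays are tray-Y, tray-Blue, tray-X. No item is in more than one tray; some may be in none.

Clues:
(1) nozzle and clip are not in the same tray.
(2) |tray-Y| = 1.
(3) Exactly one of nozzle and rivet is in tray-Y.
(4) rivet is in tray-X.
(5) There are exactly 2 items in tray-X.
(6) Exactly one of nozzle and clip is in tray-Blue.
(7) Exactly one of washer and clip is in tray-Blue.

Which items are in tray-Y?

From (4): rivet ∈ tray-X.
(3) (exactly one): nozzle ∈ tray-Y.
(6) (exactly one): clip ∈ tray-Blue.
(7) (exactly one): washer ∉ tray-Blue.
(2): tray-Y already has 1, so the rest are out.

tray-Y = {nozzle}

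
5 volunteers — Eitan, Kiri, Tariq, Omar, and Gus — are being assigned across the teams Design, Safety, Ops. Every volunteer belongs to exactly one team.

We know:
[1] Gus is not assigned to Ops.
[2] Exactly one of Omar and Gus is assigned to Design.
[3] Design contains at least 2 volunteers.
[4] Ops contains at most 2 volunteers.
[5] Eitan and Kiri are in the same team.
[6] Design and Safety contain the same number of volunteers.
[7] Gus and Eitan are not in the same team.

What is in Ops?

Ops = {Omar}

From (1): Gus ∉ Ops.
Suppose Eitan ∈ Ops: no assignment then satisfies all the clues, so Eitan ∉ Ops.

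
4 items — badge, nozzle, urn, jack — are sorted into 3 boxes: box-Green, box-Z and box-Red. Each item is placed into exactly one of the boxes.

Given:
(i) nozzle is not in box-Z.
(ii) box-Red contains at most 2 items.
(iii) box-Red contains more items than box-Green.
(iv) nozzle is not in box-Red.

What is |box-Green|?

From (i): nozzle ∉ box-Z.
From (iv): nozzle ∉ box-Red.
Only one box left: nozzle ∈ box-Green.
Suppose badge ∈ box-Green: no assignment then satisfies all the clues, so badge ∉ box-Green.

1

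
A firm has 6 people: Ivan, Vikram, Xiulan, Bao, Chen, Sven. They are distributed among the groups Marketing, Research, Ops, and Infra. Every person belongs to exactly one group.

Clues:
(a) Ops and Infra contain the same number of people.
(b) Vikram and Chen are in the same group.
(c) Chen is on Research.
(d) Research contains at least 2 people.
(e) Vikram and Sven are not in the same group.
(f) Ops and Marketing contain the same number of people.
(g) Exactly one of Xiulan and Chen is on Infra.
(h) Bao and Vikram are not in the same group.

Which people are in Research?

From (c): Chen ∈ Research.
(b): Vikram matches Chen: Vikram ∉ Marketing.
(b): Vikram matches Chen: Vikram ∈ Research.
(e): Sven ∉ Research.
(g) (exactly one): Xiulan ∈ Infra.
(h): Bao ∉ Research.
Suppose Ivan ∉ Research: no assignment then satisfies all the clues, so Ivan ∈ Research.

Research = {Chen, Ivan, Vikram}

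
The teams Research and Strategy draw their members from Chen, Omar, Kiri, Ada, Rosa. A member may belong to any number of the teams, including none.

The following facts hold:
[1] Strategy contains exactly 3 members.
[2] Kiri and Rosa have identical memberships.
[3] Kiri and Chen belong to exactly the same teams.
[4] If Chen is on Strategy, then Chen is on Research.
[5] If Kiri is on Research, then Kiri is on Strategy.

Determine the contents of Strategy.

Strategy = {Chen, Kiri, Rosa}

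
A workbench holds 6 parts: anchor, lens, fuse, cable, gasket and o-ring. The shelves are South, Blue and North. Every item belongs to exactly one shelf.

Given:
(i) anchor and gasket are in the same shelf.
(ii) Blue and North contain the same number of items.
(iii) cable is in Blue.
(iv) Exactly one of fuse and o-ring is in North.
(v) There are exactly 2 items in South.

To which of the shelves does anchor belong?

anchor: South

From (iii): cable ∈ Blue.
Suppose anchor ∉ South: no assignment then satisfies all the clues, so anchor ∈ South.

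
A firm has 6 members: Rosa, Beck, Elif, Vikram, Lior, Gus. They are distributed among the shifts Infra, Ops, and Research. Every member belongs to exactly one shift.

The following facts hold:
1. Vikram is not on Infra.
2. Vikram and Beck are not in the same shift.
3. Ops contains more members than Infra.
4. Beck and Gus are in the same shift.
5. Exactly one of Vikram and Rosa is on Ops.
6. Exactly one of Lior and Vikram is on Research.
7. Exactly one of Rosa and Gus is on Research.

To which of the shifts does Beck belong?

Beck: Research

From (1): Vikram ∉ Infra.
Suppose Beck ∈ Infra: no assignment then satisfies all the clues, so Beck ∉ Infra.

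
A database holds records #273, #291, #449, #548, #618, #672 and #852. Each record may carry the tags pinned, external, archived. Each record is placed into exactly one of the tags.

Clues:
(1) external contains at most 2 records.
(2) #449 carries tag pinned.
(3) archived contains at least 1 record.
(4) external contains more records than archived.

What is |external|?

2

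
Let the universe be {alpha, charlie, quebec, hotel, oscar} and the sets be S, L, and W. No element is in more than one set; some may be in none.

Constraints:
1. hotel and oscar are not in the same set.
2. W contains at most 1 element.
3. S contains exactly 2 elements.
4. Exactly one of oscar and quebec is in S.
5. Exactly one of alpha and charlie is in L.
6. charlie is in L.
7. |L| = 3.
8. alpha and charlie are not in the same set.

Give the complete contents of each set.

S = {alpha, oscar}; L = {charlie, hotel, quebec}; W = {}

From (6): charlie ∈ L.
(5) (exactly one): alpha ∉ L.
Suppose alpha ∉ S: no assignment then satisfies all the clues, so alpha ∈ S.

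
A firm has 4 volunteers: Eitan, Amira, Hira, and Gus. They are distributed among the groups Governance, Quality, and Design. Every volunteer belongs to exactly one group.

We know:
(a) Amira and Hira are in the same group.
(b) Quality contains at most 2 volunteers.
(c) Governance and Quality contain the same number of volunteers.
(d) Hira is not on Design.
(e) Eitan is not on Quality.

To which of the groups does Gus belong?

Gus: Governance

From (d): Hira ∉ Design.
From (e): Eitan ∉ Quality.
(a): Amira matches Hira: Amira ∉ Design.
Suppose Gus ∉ Governance: no assignment then satisfies all the clues, so Gus ∈ Governance.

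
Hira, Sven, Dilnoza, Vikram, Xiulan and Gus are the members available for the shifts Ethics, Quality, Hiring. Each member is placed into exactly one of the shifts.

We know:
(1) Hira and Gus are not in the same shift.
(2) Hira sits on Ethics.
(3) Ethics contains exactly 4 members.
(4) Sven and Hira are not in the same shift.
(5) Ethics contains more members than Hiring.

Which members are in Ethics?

From (2): Hira ∈ Ethics.
(1): Gus ∉ Ethics.
(4): Sven ∉ Ethics.
(3): only 4 candidates remain for Ethics, so all are in.

Ethics = {Dilnoza, Hira, Vikram, Xiulan}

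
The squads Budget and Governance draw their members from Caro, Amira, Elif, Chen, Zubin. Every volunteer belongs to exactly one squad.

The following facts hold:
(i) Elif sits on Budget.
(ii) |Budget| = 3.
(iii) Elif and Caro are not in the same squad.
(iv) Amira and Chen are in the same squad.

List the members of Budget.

From (i): Elif ∈ Budget.
(iii): Caro ∉ Budget.
Only one squad left: Caro ∈ Governance.
Suppose Amira ∉ Budget: no assignment then satisfies all the clues, so Amira ∈ Budget.

Budget = {Amira, Chen, Elif}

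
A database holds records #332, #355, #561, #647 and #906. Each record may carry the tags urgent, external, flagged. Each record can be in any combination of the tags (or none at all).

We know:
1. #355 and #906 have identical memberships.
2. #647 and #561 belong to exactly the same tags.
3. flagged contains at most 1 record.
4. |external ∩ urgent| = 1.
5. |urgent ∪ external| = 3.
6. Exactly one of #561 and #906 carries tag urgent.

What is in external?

external = {#332}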